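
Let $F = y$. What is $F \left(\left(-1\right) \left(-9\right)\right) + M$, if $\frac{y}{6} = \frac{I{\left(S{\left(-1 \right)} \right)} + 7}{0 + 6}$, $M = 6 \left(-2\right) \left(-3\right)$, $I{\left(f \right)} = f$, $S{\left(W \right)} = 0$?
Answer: $99$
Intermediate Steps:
$M = 36$ ($M = \left(-12\right) \left(-3\right) = 36$)
$y = 7$ ($y = 6 \frac{0 + 7}{0 + 6} = 6 \cdot \frac{7}{6} = 7$)
$F = 7$
$F \left(\left(-1\right) \left(-9\right)\right) + M = 7 \left(\left(-1\right) \left(-9\right)\right) + 36 = 7 \cdot 9 + 36 = 63 + 36 = 99$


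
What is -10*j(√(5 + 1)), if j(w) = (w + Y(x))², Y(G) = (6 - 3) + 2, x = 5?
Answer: -310 - 100*√6 ≈ -554.95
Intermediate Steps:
Y(G) = 5 (Y(G) = 3 + 2 = 5)
j(w) = (5 + w)² (j(w) = (w + 5)² = (5 + w)²)
-10*j(√(5 + 1)) = -10*(5 + √(5 + 1))² = -10*(5 + √6)²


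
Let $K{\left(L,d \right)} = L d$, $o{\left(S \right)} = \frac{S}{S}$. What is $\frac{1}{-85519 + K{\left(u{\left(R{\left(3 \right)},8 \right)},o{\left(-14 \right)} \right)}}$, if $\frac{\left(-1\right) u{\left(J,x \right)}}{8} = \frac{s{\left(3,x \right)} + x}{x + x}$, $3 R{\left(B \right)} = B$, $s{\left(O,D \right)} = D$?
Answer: $- \frac{1}{85527} \approx -1.1692 \cdot 10^{-5}$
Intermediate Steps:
$R{\left(B \right)} = \frac{B}{3}$
$o{\left(S \right)} = 1$
$u{\left(J,x \right)} = -8$ ($u{\left(J,x \right)} = - 8 \frac{x + x}{x + x} = - 8 \frac{2 x}{2 x} = - 8 \cdot 2 x \frac{1}{2 x} = \left(-8\right) 1 = -8$)
$\frac{1}{-85519 + K{\left(u{\left(R{\left(3 \right)},8 \right)},o{\left(-14 \right)} \right)}} = \frac{1}{-85519 - 8} = \frac{1}{-85527} = - \frac{1}{85527}$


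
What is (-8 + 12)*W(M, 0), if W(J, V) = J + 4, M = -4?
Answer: 0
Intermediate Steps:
W(J, V) = 4 + J
(-8 + 12)*W(M, 0) = (-8 + 12)*(4 - 4) = 4*0 = 0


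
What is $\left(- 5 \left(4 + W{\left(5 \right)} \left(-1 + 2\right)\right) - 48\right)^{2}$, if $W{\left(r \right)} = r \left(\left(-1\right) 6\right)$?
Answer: $6724$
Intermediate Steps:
$W{\left(r \right)} = - 6 r$ ($W{\left(r \right)} = r \left(-6\right) = - 6 r$)
$\left(- 5 \left(4 + W{\left(5 \right)} \left(-1 + 2\right)\right) - 48\right)^{2} = \left(- 5 \left(4 + \left(-6\right) 5 \left(-1 + 2\right)\right) - 48\right)^{2} = \left(- 5 \left(4 - 30\right) - 48\right)^{2} = \left(\left(-5\right) \left(-26\right) - 48\right)^{2} = \left(130 - 48\right)^{2} = 82^{2} = 6724$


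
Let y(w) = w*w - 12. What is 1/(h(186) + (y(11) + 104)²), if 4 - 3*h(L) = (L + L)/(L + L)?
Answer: 1/45370 ≈ 2.2041e-5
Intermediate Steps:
y(w) = -12 + w² (y(w) = w² - 12 = -12 + w²)
h(L) = 1 (h(L) = 4/3 - (L + L)/(3*(L + L)) = 4/3 - 2*L/(3*(2*L)) = 4/3 - 2*L*1/(2*L)/3 = 4/3 - ⅓*1 = 4/3 - ⅓ = 1)
1/(h(186) + (y(11) + 104)²) = 1/(1 + ((-12 + 11²) + 104)²) = 1/(1 + ((-12 + 121) + 104)²) = 1/(1 + (109 + 104)²) = 1/(1 + 213²) = 1/(1 + 45369) = 1/45370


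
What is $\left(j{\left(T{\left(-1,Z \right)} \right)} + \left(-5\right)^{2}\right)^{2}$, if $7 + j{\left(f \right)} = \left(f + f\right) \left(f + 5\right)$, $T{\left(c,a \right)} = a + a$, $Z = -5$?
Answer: $13924$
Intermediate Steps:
$T{\left(c,a \right)} = 2 a$
$j{\left(f \right)} = -7 + 2 f \left(5 + f\right)$ ($j{\left(f \right)} = -7 + \left(f + f\right) \left(f + 5\right) = -7 + 2 f \left(5 + f\right)$)
$\left(j{\left(T{\left(-1,Z \right)} \right)} + \left(-5\right)^{2}\right)^{2} = \left(\left(-7 + 2 \left(2 \left(-5\right)\right)^{2} + 10 \cdot 2 \left(-5\right)\right) + \left(-5\right)^{2}\right)^{2} = \left(\left(-7 + 2 \left(-10\right)^{2} + 10 \left(-10\right)\right) + 25\right)^{2} = \left(\left(-7 + 2 \cdot 100 - 100\right) + 25\right)^{2} = \left(\left(-7 + 200 - 100\right) + 25\right)^{2} = \left(93 + 25\right)^{2} = 118^{2} = 13924$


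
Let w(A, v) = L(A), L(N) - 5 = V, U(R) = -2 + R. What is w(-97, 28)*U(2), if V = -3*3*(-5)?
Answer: 0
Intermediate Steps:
V = 45 (V = -9*(-5) = 45)
L(N) = 50 (L(N) = 5 + 45 = 50)
w(A, v) = 50
w(-97, 28)*U(2) = 50*(-2 + 2) = 50*0 = 0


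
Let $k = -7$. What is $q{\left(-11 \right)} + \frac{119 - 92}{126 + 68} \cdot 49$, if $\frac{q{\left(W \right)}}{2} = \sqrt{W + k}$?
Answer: $\frac{1323}{194} + 6 i \sqrt{2} \approx 6.8196 + 8.4853 i$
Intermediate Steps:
$q{\left(W \right)} = 2 \sqrt{-7 + W}$ ($q{\left(W \right)} = 2 \sqrt{W - 7} = 2 \sqrt{-7 + W}$)
$q{\left(-11 \right)} + \frac{119 - 92}{126 + 68} \cdot 49 = 2 \sqrt{-7 - 11} + \frac{119 - 92}{126 + 68} \cdot 49 = 2 \sqrt{-18} + \frac{27}{194} \cdot 49 = 2 \cdot 3 i \sqrt{2} + 27 \cdot \frac{1}{194} \cdot 49 = 6 i \sqrt{2} + \frac{27}{194} \cdot 49 = 6 i \sqrt{2} + \frac{1323}{194} = \frac{1323}{194} + 6 i \sqrt{2}$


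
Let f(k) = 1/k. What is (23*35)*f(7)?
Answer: 115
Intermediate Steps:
(23*35)*f(7) = (23*35)/7 = 805*(⅐) = 115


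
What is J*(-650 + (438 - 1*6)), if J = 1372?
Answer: -299096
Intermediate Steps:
J*(-650 + (438 - 1*6)) = 1372*(-650 + (438 - 1*6)) = 1372*(-650 + (438 - 6)) = 1372*(-650 + 432) = 1372*(-218) = -299096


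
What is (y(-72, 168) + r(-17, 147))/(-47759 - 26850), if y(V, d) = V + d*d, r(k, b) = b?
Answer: -28299/74609 ≈ -0.37930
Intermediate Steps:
y(V, d) = V + d**2
(y(-72, 168) + r(-17, 147))/(-47759 - 26850) = ((-72 + 168**2) + 147)/(-47759 - 26850) = ((-72 + 28224) + 147)/(-74609) = (28152 + 147)*(-1/74609) = 28299*(-1/74609) = -28299/74609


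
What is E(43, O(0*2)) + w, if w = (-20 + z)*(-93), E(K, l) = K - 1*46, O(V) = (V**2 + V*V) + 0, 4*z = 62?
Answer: 831/2 ≈ 415.50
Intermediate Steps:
z = 31/2 (z = (1/4)*62 = 31/2 ≈ 15.500)
O(V) = 2*V**2 (O(V) = (V**2 + V**2) + 0 = 2*V**2 + 0 = 2*V**2)
E(K, l) = -46 + K (E(K, l) = K - 46 = -46 + K)
w = 837/2 (w = (-20 + 31/2)*(-93) = -9/2*(-93) = 837/2 ≈ 418.50)
E(43, O(0*2)) + w = (-46 + 43) + 837/2 = -3 + 837/2 = 831/2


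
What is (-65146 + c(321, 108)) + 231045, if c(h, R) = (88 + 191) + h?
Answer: 166499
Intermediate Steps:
c(h, R) = 279 + h
(-65146 + c(321, 108)) + 231045 = (-65146 + (279 + 321)) + 231045 = (-65146 + 600) + 231045 = -64546 + 231045 = 166499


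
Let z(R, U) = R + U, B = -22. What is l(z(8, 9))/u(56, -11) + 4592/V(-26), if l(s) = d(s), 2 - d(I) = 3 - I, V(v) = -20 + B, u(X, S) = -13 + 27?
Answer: -2272/21 ≈ -108.19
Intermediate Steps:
u(X, S) = 14
V(v) = -42 (V(v) = -20 - 22 = -42)
d(I) = -1 + I (d(I) = 2 - (3 - I) = 2 + (-3 + I) = -1 + I)
l(s) = -1 + s
l(z(8, 9))/u(56, -11) + 4592/V(-26) = (-1 + (8 + 9))/14 + 4592/(-42) = (-1 + 17)*(1/14) + 4592*(-1/42) = 16*(1/14) - 328/3 = 8/7 - 328/3 = -2272/21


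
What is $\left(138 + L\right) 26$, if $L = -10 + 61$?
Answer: $4914$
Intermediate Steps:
$L = 51$
$\left(138 + L\right) 26 = \left(138 + 51\right) 26 = 189 \cdot 26 = 4914$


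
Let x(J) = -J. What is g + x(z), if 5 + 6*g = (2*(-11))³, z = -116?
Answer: -3319/2 ≈ -1659.5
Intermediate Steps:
g = -3551/2 (g = -⅚ + (2*(-11))³/6 = -⅚ + (⅙)*(-22)³ = -⅚ + (⅙)*(-10648) = -⅚ - 5324/3 = -3551/2 ≈ -1775.5)
g + x(z) = -3551/2 - 1*(-116) = -3551/2 + 116 = -3319/2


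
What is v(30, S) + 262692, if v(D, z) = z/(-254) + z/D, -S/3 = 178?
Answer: 166799452/635 ≈ 2.6268e+5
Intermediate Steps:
S = -534 (S = -3*178 = -534)
v(D, z) = -z/254 + z/D (v(D, z) = z*(-1/254) + z/D = -z/254 + z/D)
v(30, S) + 262692 = (-1/254*(-534) - 534/30) + 262692 = (267/127 - 534*1/30) + 262692 = (267/127 - 89/5) + 262692 = -9968/635 + 262692 = 166799452/635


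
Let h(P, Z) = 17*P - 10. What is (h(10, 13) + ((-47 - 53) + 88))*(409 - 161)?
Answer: 36704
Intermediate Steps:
h(P, Z) = -10 + 17*P
(h(10, 13) + ((-47 - 53) + 88))*(409 - 161) = ((-10 + 17*10) + ((-47 - 53) + 88))*(409 - 161) = ((-10 + 170) + (-100 + 88))*248 = (160 - 12)*248 = 148*248 = 36704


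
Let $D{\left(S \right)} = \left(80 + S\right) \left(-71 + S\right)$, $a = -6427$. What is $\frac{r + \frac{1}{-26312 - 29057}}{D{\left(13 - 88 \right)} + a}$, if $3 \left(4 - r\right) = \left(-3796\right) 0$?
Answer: $- \frac{221475}{396275933} \approx -0.00055889$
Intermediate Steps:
$r = 4$ ($r = 4 - \frac{\left(-3796\right) 0}{3} = 4 - 0 = 4 + 0 = 4$)
$D{\left(S \right)} = \left(-71 + S\right) \left(80 + S\right)$
$\frac{r + \frac{1}{-26312 - 29057}}{D{\left(13 - 88 \right)} + a} = \frac{4 + \frac{1}{-26312 - 29057}}{\left(-5680 + \left(13 - 88\right)^{2} + 9 \left(13 - 88\right)\right) - 6427} = \frac{4 + \frac{1}{-55369}}{\left(-5680 + \left(13 - 88\right)^{2} + 9 \left(13 - 88\right)\right) - 6427} = \frac{4 - \frac{1}{55369}}{\left(-5680 + \left(-75\right)^{2} + 9 \left(-75\right)\right) - 6427} = \frac{221475}{55369 \left(\left(-5680 + 5625 - 675\right) - 6427\right)} = \frac{221475}{55369 \left(-730 - 6427\right)} = \frac{221475}{55369 \left(-7157\right)} = \frac{221475}{55369} \left(- \frac{1}{7157}\right) = - \frac{221475}{396275933}$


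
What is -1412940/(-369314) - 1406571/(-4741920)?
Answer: 1203252467849/291876240480 ≈ 4.1225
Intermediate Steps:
-1412940/(-369314) - 1406571/(-4741920) = -1412940*(-1/369314) - 1406571*(-1/4741920) = 706470/184657 + 468857/1580640 = 1203252467849/291876240480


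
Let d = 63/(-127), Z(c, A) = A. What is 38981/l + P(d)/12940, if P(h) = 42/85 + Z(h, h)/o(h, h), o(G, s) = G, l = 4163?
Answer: 42875730601/4578883700 ≈ 9.3638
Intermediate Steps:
d = -63/127 (d = 63*(-1/127) = -63/127 ≈ -0.49606)
P(h) = 127/85 (P(h) = 42/85 + h/h = 42*(1/85) + 1 = 42/85 + 1 = 127/85)
38981/l + P(d)/12940 = 38981/4163 + (127/85)/12940 = 38981*(1/4163) + (127/85)*(1/12940) = 38981/4163 + 127/1099900 = 42875730601/4578883700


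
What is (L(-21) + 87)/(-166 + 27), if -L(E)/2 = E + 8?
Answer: -113/139 ≈ -0.81295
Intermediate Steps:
L(E) = -16 - 2*E (L(E) = -2*(E + 8) = -2*(8 + E) = -16 - 2*E)
(L(-21) + 87)/(-166 + 27) = ((-16 - 2*(-21)) + 87)/(-166 + 27) = ((-16 + 42) + 87)/(-139) = (26 + 87)*(-1/139) = 113*(-1/139) = -113/139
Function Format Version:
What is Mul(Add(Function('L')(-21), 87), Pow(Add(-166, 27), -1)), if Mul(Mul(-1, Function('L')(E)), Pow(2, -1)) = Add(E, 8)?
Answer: Rational(-113, 139) ≈ -0.81295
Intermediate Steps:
Function('L')(E) = Add(-16, Mul(-2, E)) (Function('L')(E) = Mul(-2, Add(E, 8)) = Mul(-2, Add(8, E)) = Add(-16, Mul(-2, E)))
Mul(Add(Function('L')(-21), 87), Pow(Add(-166, 27), -1)) = Mul(Add(Add(-16, Mul(-2, -21)), 87), Pow(Add(-166, 27), -1)) = Mul(Add(Add(-16, 42), 87), Pow(-139, -1)) = Mul(Add(26, 87), Rational(-1, 139)) = Mul(113, Rational(-1, 139)) = Rational(-113, 139)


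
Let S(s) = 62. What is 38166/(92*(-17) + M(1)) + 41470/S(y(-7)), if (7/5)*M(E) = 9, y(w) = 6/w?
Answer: 217791683/337993 ≈ 644.37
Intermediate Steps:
M(E) = 45/7 (M(E) = (5/7)*9 = 45/7)
38166/(92*(-17) + M(1)) + 41470/S(y(-7)) = 38166/(92*(-17) + 45/7) + 41470/62 = 38166/(-1564 + 45/7) + 41470*(1/62) = 38166/(-10903/7) + 20735/31 = 38166*(-7/10903) + 20735/31 = -267162/10903 + 20735/31 = 217791683/337993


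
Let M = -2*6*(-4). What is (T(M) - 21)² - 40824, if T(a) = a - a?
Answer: -40383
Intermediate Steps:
M = 48 (M = -12*(-4) = 48)
T(a) = 0
(T(M) - 21)² - 40824 = (0 - 21)² - 40824 = (-21)² - 40824 = 441 - 40824 = -40383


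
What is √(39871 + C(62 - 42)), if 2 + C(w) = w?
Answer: √39889 ≈ 199.72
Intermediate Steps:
C(w) = -2 + w
√(39871 + C(62 - 42)) = √(39871 + (-2 + (62 - 42))) = √(39871 + (-2 + 20)) = √(39871 + 18) = √39889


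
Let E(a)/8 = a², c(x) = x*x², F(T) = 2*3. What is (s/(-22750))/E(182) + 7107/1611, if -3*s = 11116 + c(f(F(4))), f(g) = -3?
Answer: 366196912229/83008744000 ≈ 4.4115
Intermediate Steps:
F(T) = 6
c(x) = x³
E(a) = 8*a²
s = -11089/3 (s = -(11116 + (-3)³)/3 = -(11116 - 27)/3 = -⅓*11089 = -11089/3 ≈ -3696.3)
(s/(-22750))/E(182) + 7107/1611 = (-11089/3/(-22750))/((8*182²)) + 7107/1611 = (-11089/3*(-1/22750))/((8*33124)) + 7107*(1/1611) = (853/5250)/264992 + 2369/537 = (853/5250)*(1/264992) + 2369/537 = 853/1391208000 + 2369/537 = 366196912229/83008744000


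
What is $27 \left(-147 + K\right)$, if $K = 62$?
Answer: $-2295$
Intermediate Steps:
$27 \left(-147 + K\right) = 27 \left(-147 + 62\right) = 27 \left(-85\right) = -2295$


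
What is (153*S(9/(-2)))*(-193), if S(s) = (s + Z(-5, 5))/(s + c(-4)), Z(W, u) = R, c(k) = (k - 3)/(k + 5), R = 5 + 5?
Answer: 324819/23 ≈ 14123.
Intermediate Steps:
R = 10
c(k) = (-3 + k)/(5 + k)
Z(W, u) = 10
S(s) = (10 + s)/(-7 + s) (S(s) = (s + 10)/(s + (-3 - 4)/(5 - 4)) = (10 + s)/(s - 7/1) = (10 + s)/(s + 1*(-7)) = (10 + s)/(s - 7) = (10 + s)/(-7 + s))
(153*S(9/(-2)))*(-193) = (153*((10 + 9/(-2))/(-7 + 9/(-2))))*(-193) = (153*((10 + 9*(-½))/(-7 + 9*(-½))))*(-193) = (153*((10 - 9/2)/(-7 - 9/2)))*(-193) = (153*((11/2)/(-23/2)))*(-193) = (153*(-2/23*11/2))*(-193) = (153*(-11/23))*(-193) = -1683/23*(-193) = 324819/23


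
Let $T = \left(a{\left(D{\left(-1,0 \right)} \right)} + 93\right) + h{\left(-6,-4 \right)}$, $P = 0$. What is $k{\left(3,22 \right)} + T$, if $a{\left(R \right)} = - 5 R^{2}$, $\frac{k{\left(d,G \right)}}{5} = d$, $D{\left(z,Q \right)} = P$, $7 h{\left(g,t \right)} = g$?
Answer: $\frac{750}{7} \approx 107.14$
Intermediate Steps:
$h{\left(g,t \right)} = \frac{g}{7}$
$D{\left(z,Q \right)} = 0$
$k{\left(d,G \right)} = 5 d$
$T = \frac{645}{7}$ ($T = \left(- 5 \cdot 0^{2} + 93\right) + \frac{1}{7} \left(-6\right) = \left(\left(-5\right) 0 + 93\right) - \frac{6}{7} = \left(0 + 93\right) - \frac{6}{7} = 93 - \frac{6}{7} = \frac{645}{7} \approx 92.143$)
$k{\left(3,22 \right)} + T = 5 \cdot 3 + \frac{645}{7} = 15 + \frac{645}{7} = \frac{750}{7}$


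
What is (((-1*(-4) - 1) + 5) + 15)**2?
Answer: 529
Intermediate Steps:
(((-1*(-4) - 1) + 5) + 15)**2 = (((4 - 1) + 5) + 15)**2 = ((3 + 5) + 15)**2 = (8 + 15)**2 = 23**2 = 529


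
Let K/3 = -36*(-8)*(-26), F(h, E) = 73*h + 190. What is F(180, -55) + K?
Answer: -9134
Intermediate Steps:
F(h, E) = 190 + 73*h
K = -22464 (K = 3*(-36*(-8)*(-26)) = 3*(288*(-26)) = 3*(-7488) = -22464)
F(180, -55) + K = (190 + 73*180) - 22464 = (190 + 13140) - 22464 = 13330 - 22464 = -9134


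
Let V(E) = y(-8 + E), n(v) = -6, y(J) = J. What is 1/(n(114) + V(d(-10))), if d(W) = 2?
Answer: -1/12 ≈ -0.083333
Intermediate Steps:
V(E) = -8 + E
1/(n(114) + V(d(-10))) = 1/(-6 + (-8 + 2)) = 1/(-6 - 6) = 1/(-12) = -1/12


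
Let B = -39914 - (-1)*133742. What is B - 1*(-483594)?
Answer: 577422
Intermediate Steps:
B = 93828 (B = -39914 - 1*(-133742) = -39914 + 133742 = 93828)
B - 1*(-483594) = 93828 - 1*(-483594) = 93828 + 483594 = 577422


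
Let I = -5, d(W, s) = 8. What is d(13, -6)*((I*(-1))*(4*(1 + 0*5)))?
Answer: 160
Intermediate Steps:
d(13, -6)*((I*(-1))*(4*(1 + 0*5))) = 8*((-5*(-1))*(4*(1 + 0*5))) = 8*(5*(4*(1 + 0))) = 8*(5*(4*1)) = 8*(5*4) = 8*20 = 160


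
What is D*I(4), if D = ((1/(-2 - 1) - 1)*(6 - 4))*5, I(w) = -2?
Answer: 80/3 ≈ 26.667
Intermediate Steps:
D = -40/3 (D = ((1/(-3) - 1)*2)*5 = ((-⅓ - 1)*2)*5 = -4/3*2*5 = -8/3*5 = -40/3 ≈ -13.333)
D*I(4) = -40/3*(-2) = 80/3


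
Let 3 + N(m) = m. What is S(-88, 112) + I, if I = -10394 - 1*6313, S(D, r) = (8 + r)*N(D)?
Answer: -27627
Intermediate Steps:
N(m) = -3 + m
S(D, r) = (-3 + D)*(8 + r) (S(D, r) = (8 + r)*(-3 + D) = (-3 + D)*(8 + r))
I = -16707 (I = -10394 - 6313 = -16707)
S(-88, 112) + I = (-3 - 88)*(8 + 112) - 16707 = -91*120 - 16707 = -10920 - 16707 = -27627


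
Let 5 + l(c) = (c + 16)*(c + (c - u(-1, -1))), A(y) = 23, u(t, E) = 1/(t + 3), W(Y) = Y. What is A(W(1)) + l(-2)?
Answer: -45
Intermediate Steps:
u(t, E) = 1/(3 + t)
l(c) = -5 + (16 + c)*(-½ + 2*c) (l(c) = -5 + (c + 16)*(c + (c - 1/(3 - 1))) = -5 + (16 + c)*(c + (c - 1/2)) = -5 + (16 + c)*(c + (c - 1*½)) = -5 + (16 + c)*(c + (c - ½)) = -5 + (16 + c)*(c + (-½ + c)) = -5 + (16 + c)*(-½ + 2*c))
A(W(1)) + l(-2) = 23 + (-13 + 2*(-2)² + (63/2)*(-2)) = 23 + (-13 + 2*4 - 63) = 23 + (-13 + 8 - 63) = 23 - 68 = -45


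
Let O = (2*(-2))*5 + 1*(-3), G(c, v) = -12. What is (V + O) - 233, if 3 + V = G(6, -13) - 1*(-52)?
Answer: -219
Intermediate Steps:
V = 37 (V = -3 + (-12 - 1*(-52)) = -3 + (-12 + 52) = -3 + 40 = 37)
O = -23 (O = -4*5 - 3 = -20 - 3 = -23)
(V + O) - 233 = (37 - 23) - 233 = 14 - 233 = -219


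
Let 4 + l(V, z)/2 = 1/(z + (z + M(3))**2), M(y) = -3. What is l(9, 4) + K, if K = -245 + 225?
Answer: -138/5 ≈ -27.600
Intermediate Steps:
l(V, z) = -8 + 2/(z + (-3 + z)**2) (l(V, z) = -8 + 2/(z + (z - 3)**2) = -8 + 2/(z + (-3 + z)**2))
K = -20
l(9, 4) + K = 2*(1 - 4*4 - 4*(-3 + 4)**2)/(4 + (-3 + 4)**2) - 20 = 2*(1 - 16 - 4*1**2)/(4 + 1**2) - 20 = 2*(1 - 16 - 4*1)/(4 + 1) - 20 = 2*(1 - 16 - 4)/5 - 20 = 2*(1/5)*(-19) - 20 = -38/5 - 20 = -138/5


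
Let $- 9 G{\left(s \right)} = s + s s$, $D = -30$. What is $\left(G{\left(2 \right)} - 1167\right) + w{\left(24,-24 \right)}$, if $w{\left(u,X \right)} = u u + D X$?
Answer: $\frac{385}{3} \approx 128.33$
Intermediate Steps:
$w{\left(u,X \right)} = u^{2} - 30 X$ ($w{\left(u,X \right)} = u u - 30 X = u^{2} - 30 X$)
$G{\left(s \right)} = - \frac{s}{9} - \frac{s^{2}}{9}$ ($G{\left(s \right)} = - \frac{s + s s}{9} = - \frac{s + s^{2}}{9} = - \frac{s}{9} - \frac{s^{2}}{9}$)
$\left(G{\left(2 \right)} - 1167\right) + w{\left(24,-24 \right)} = \left(\left(- \frac{1}{9}\right) 2 \left(1 + 2\right) - 1167\right) + \left(24^{2} - -720\right) = \left(\left(- \frac{1}{9}\right) 2 \cdot 3 - 1167\right) + \left(576 + 720\right) = \left(- \frac{2}{3} - 1167\right) + 1296 = - \frac{3503}{3} + 1296 = \frac{385}{3}$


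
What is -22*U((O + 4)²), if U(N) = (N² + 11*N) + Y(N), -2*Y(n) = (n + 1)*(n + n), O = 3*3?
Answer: -37180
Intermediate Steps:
O = 9
Y(n) = -n*(1 + n) (Y(n) = -(n + 1)*(n + n)/2 = -(1 + n)*2*n/2 = -n*(1 + n))
U(N) = N² + 11*N - N*(1 + N) (U(N) = (N² + 11*N) - N*(1 + N) = N² + 11*N - N*(1 + N))
-22*U((O + 4)²) = -220*(9 + 4)² = -220*13² = -220*169 = -22*1690 = -37180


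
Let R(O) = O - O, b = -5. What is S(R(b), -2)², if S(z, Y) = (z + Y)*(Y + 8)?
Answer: 144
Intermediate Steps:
R(O) = 0
S(z, Y) = (8 + Y)*(Y + z) (S(z, Y) = (Y + z)*(8 + Y) = (8 + Y)*(Y + z))
S(R(b), -2)² = ((-2)² + 8*(-2) + 8*0 - 2*0)² = (4 - 16 + 0 + 0)² = (-12)² = 144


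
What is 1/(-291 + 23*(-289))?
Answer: -1/6938 ≈ -0.00014413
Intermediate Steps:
1/(-291 + 23*(-289)) = 1/(-291 - 6647) = 1/(-6938) = -1/6938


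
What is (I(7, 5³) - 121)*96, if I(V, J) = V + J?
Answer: 1056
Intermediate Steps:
I(V, J) = J + V
(I(7, 5³) - 121)*96 = ((5³ + 7) - 121)*96 = ((125 + 7) - 121)*96 = (132 - 121)*96 = 11*96 = 1056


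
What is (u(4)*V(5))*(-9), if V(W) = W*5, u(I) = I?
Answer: -900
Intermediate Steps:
V(W) = 5*W
(u(4)*V(5))*(-9) = (4*(5*5))*(-9) = (4*25)*(-9) = 100*(-9) = -900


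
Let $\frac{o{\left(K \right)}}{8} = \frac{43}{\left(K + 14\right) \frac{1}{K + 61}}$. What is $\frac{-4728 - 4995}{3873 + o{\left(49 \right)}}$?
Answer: $- \frac{612549}{281839} \approx -2.1734$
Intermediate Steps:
$o{\left(K \right)} = \frac{344 \left(61 + K\right)}{14 + K}$ ($o{\left(K \right)} = 8 \frac{43}{\left(K + 14\right) \frac{1}{K + 61}} = 8 \frac{43}{\left(14 + K\right) \frac{1}{61 + K}} = 8 \frac{43}{\frac{1}{61 + K} \left(14 + K\right)} = 8 \cdot 43 \frac{61 + K}{14 + K} = 8 \frac{43 \left(61 + K\right)}{14 + K} = \frac{344 \left(61 + K\right)}{14 + K}$)
$\frac{-4728 - 4995}{3873 + o{\left(49 \right)}} = \frac{-4728 - 4995}{3873 + \frac{344 \left(61 + 49\right)}{14 + 49}} = - \frac{9723}{3873 + 344 \cdot \frac{1}{63} \cdot 110} = - \frac{9723}{3873 + \frac{37840}{63}} = - \frac{9723}{\frac{281839}{63}} = \left(-9723\right) \frac{63}{281839} = - \frac{612549}{281839}$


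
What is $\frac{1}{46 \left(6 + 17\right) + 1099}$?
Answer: $\frac{1}{2157} \approx 0.00046361$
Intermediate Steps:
$\frac{1}{46 \left(6 + 17\right) + 1099} = \frac{1}{46 \cdot 23 + 1099} = \frac{1}{1058 + 1099} = \frac{1}{2157}$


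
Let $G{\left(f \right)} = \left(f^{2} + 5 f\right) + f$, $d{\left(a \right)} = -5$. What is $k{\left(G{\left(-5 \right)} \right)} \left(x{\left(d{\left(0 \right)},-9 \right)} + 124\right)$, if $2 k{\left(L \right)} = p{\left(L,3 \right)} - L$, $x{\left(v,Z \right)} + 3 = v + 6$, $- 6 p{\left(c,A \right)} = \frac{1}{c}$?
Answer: $\frac{9211}{30} \approx 307.03$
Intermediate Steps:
$p{\left(c,A \right)} = - \frac{1}{6 c}$
$G{\left(f \right)} = f^{2} + 6 f$
$x{\left(v,Z \right)} = 3 + v$ ($x{\left(v,Z \right)} = -3 + \left(v + 6\right) = -3 + \left(6 + v\right) = 3 + v$)
$k{\left(L \right)} = - \frac{L}{2} - \frac{1}{12 L}$ ($k{\left(L \right)} = \frac{- \frac{1}{6 L} - L}{2} = \frac{- L - \frac{1}{6 L}}{2} = - \frac{L}{2} - \frac{1}{12 L}$)
$k{\left(G{\left(-5 \right)} \right)} \left(x{\left(d{\left(0 \right)},-9 \right)} + 124\right) = \left(- \frac{\left(-5\right) \left(6 - 5\right)}{2} - \frac{1}{12 \left(- 5 \left(6 - 5\right)\right)}\right) \left(\left(3 - 5\right) + 124\right) = \left(- \frac{\left(-5\right) 1}{2} - \frac{1}{12 \left(\left(-5\right) 1\right)}\right) \left(-2 + 124\right) = \left(\left(- \frac{1}{2}\right) \left(-5\right) - \frac{1}{12 \left(-5\right)}\right) 122 = \left(\frac{5}{2} - - \frac{1}{60}\right) 122 = \left(\frac{5}{2} + \frac{1}{60}\right) 122 = \frac{151}{60} \cdot 122 = \frac{9211}{30}$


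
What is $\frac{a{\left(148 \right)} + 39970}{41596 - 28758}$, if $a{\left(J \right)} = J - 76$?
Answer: $\frac{20021}{6419} \approx 3.119$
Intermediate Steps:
$a{\left(J \right)} = -76 + J$
$\frac{a{\left(148 \right)} + 39970}{41596 - 28758} = \frac{\left(-76 + 148\right) + 39970}{41596 - 28758} = \frac{72 + 39970}{12838} = 40042 \cdot \frac{1}{12838} = \frac{20021}{6419}$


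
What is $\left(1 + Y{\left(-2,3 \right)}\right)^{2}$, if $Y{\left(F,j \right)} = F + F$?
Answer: $9$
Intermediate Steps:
$Y{\left(F,j \right)} = 2 F$
$\left(1 + Y{\left(-2,3 \right)}\right)^{2} = \left(1 + 2 \left(-2\right)\right)^{2} = \left(1 - 4\right)^{2} = \left(-3\right)^{2} = 9$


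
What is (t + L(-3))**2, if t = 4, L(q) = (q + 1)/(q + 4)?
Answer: 4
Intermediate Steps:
L(q) = (1 + q)/(4 + q)
(t + L(-3))**2 = (4 + (1 - 3)/(4 - 3))**2 = (4 - 2/1)**2 = (4 + 1*(-2))**2 = (4 - 2)**2 = 2**2 = 4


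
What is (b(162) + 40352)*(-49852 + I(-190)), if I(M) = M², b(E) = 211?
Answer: -557822376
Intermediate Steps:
(b(162) + 40352)*(-49852 + I(-190)) = (211 + 40352)*(-49852 + (-190)²) = 40563*(-49852 + 36100) = 40563*(-13752) = -557822376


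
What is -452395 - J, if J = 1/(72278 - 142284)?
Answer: -31670364369/70006 ≈ -4.5240e+5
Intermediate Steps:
J = -1/70006 (J = 1/(-70006) = -1/70006 ≈ -1.4284e-5)
-452395 - J = -452395 - 1*(-1/70006) = -452395 + 1/70006 = -31670364369/70006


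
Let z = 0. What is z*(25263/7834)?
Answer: 0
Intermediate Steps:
z*(25263/7834) = 0*(25263/7834) = 0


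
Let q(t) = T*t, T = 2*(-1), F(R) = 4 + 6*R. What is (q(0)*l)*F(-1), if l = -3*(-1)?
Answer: 0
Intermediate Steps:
T = -2
l = 3
q(t) = -2*t
(q(0)*l)*F(-1) = (-2*0*3)*(4 + 6*(-1)) = (0*3)*(4 - 6) = 0*(-2) = 0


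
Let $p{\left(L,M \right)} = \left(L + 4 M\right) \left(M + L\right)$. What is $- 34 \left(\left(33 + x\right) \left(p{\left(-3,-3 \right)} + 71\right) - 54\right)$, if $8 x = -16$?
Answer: $-167858$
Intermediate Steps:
$x = -2$ ($x = \frac{1}{8} \left(-16\right) = -2$)
$p{\left(L,M \right)} = \left(L + M\right) \left(L + 4 M\right)$ ($p{\left(L,M \right)} = \left(L + 4 M\right) \left(L + M\right) = \left(L + M\right) \left(L + 4 M\right)$)
$- 34 \left(\left(33 + x\right) \left(p{\left(-3,-3 \right)} + 71\right) - 54\right) = - 34 \left(\left(33 - 2\right) \left(\left(\left(-3\right)^{2} + 4 \left(-3\right)^{2} + 5 \left(-3\right) \left(-3\right)\right) + 71\right) - 54\right) = - 34 \left(31 \left(\left(9 + 4 \cdot 9 + 45\right) + 71\right) - 54\right) = - 34 \left(31 \left(\left(9 + 36 + 45\right) + 71\right) - 54\right) = - 34 \left(31 \left(90 + 71\right) - 54\right) = - 34 \left(31 \cdot 161 - 54\right) = - 34 \left(4991 - 54\right) = \left(-34\right) 4937 = -167858$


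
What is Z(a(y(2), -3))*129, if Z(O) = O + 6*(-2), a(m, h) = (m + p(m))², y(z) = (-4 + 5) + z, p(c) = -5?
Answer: -1032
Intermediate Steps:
y(z) = 1 + z
a(m, h) = (-5 + m)² (a(m, h) = (m - 5)² = (-5 + m)²)
Z(O) = -12 + O (Z(O) = O - 12 = -12 + O)
Z(a(y(2), -3))*129 = (-12 + (-5 + (1 + 2))²)*129 = (-12 + (-5 + 3)²)*129 = (-12 + (-2)²)*129 = (-12 + 4)*129 = -8*129 = -1032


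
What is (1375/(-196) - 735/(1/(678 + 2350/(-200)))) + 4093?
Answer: -47589561/98 ≈ -4.8561e+5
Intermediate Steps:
(1375/(-196) - 735/(1/(678 + 2350/(-200)))) + 4093 = (1375*(-1/196) - 735/(1/(678 + 2350*(-1/200)))) + 4093 = (-1375/196 - 735/(1/(678 - 47/4))) + 4093 = (-1375/196 - 735/(1/(2665/4))) + 4093 = (-1375/196 - 735/4/2665) + 4093 = (-1375/196 - 735*2665/4) + 4093 = (-1375/196 - 1958775/4) + 4093 = -47990675/98 + 4093 = -47589561/98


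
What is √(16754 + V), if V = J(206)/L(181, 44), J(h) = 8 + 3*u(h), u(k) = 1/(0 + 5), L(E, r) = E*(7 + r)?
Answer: √35690780539515/46155 ≈ 129.44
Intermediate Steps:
u(k) = ⅕ (u(k) = 1/5 = ⅕)
J(h) = 43/5 (J(h) = 8 + 3*(⅕) = 8 + ⅗ = 43/5)
V = 43/46155 (V = 43/(5*((181*(7 + 44)))) = 43/(5*((181*51))) = (43/5)/9231 = (43/5)*(1/9231) = 43/46155 ≈ 0.00093164)
√(16754 + V) = √(16754 + 43/46155) = √(773280913/46155) = √35690780539515/46155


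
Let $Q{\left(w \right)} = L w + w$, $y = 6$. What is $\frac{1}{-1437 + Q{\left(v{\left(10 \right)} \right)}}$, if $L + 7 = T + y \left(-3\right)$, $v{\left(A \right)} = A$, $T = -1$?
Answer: $- \frac{1}{1687} \approx -0.00059277$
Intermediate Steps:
$L = -26$ ($L = -7 + \left(-1 + 6 \left(-3\right)\right) = -7 - 19 = -26$)
$Q{\left(w \right)} = - 25 w$ ($Q{\left(w \right)} = - 26 w + w = - 25 w$)
$\frac{1}{-1437 + Q{\left(v{\left(10 \right)} \right)}} = \frac{1}{-1437 - 250} = \frac{1}{-1687} = - \frac{1}{1687}$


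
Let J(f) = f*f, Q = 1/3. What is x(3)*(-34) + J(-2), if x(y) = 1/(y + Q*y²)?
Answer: -5/3 ≈ -1.6667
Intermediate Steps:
Q = ⅓ ≈ 0.33333
J(f) = f²
x(y) = 1/(y + y²/3)
x(3)*(-34) + J(-2) = (3/(3*(3 + 3)))*(-34) + (-2)² = (3*(⅓)/6)*(-34) + 4 = (3*(⅓)*(⅙))*(-34) + 4 = (⅙)*(-34) + 4 = -17/3 + 4 = -5/3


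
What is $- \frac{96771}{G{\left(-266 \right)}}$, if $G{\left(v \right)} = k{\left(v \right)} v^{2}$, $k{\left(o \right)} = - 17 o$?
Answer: $- \frac{96771}{319958632} \approx -0.00030245$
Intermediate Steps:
$G{\left(v \right)} = - 17 v^{3}$ ($G{\left(v \right)} = - 17 v v^{2} = - 17 v^{3}$)
$- \frac{96771}{G{\left(-266 \right)}} = - \frac{96771}{\left(-17\right) \left(-266\right)^{3}} = - \frac{96771}{\left(-17\right) \left(-18821096\right)} = - \frac{96771}{319958632}$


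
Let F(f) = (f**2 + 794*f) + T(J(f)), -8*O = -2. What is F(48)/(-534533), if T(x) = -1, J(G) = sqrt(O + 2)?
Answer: -40415/534533 ≈ -0.075608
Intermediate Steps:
O = 1/4 (O = -1/8*(-2) = 1/4 ≈ 0.25000)
J(G) = 3/2 (J(G) = sqrt(1/4 + 2) = sqrt(9/4) = 3/2)
F(f) = -1 + f**2 + 794*f (F(f) = (f**2 + 794*f) - 1 = -1 + f**2 + 794*f)
F(48)/(-534533) = (-1 + 48**2 + 794*48)/(-534533) = (-1 + 2304 + 38112)*(-1/534533) = 40415*(-1/534533) = -40415/534533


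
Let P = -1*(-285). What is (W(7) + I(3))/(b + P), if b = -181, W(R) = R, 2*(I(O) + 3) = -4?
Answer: 1/52 ≈ 0.019231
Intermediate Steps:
I(O) = -5 (I(O) = -3 + (½)*(-4) = -3 - 2 = -5)
P = 285
(W(7) + I(3))/(b + P) = (7 - 5)/(-181 + 285) = 2/104 = 2*(1/104) = 1/52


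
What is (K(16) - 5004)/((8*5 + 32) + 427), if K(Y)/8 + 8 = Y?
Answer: -4940/499 ≈ -9.8998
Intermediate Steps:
K(Y) = -64 + 8*Y
(K(16) - 5004)/((8*5 + 32) + 427) = ((-64 + 8*16) - 5004)/((8*5 + 32) + 427) = ((-64 + 128) - 5004)/((40 + 32) + 427) = (64 - 5004)/(72 + 427) = -4940/499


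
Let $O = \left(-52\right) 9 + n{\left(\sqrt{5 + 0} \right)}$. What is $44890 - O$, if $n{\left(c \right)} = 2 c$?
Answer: $45358 - 2 \sqrt{5} \approx 45354.0$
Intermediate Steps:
$O = -468 + 2 \sqrt{5}$ ($O = \left(-52\right) 9 + 2 \sqrt{5 + 0} = -468 + 2 \sqrt{5} \approx -463.53$)
$44890 - O = 44890 - \left(-468 + 2 \sqrt{5}\right) = 44890 + \left(468 - 2 \sqrt{5}\right) = 45358 - 2 \sqrt{5}$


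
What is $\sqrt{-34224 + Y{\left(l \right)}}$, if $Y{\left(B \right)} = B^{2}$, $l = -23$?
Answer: $i \sqrt{33695} \approx 183.56 i$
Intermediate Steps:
$\sqrt{-34224 + Y{\left(l \right)}} = \sqrt{-34224 + \left(-23\right)^{2}} = \sqrt{-34224 + 529} = \sqrt{-33695} = i \sqrt{33695}$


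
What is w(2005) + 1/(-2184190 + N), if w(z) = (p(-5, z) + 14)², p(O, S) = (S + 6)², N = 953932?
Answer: 20120903912014492049/1230258 ≈ 1.6355e+13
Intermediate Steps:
p(O, S) = (6 + S)²
w(z) = (14 + (6 + z)²)² (w(z) = ((6 + z)² + 14)² = (14 + (6 + z)²)²)
w(2005) + 1/(-2184190 + N) = (14 + (6 + 2005)²)² + 1/(-2184190 + 953932) = (14 + 2011²)² + 1/(-1230258) = (14 + 4044121)² - 1/1230258 = 4044135² - 1/1230258 = 16355027898225 - 1/1230258 = 20120903912014492049/1230258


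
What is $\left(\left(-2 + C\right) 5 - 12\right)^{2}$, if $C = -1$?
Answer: $729$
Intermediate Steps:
$\left(\left(-2 + C\right) 5 - 12\right)^{2} = \left(\left(-2 - 1\right) 5 - 12\right)^{2} = \left(\left(-3\right) 5 - 12\right)^{2} = \left(-15 - 12\right)^{2} = \left(-27\right)^{2} = 729$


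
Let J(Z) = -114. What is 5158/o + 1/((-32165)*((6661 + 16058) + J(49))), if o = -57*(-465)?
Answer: 250021952723/1284767720775 ≈ 0.19460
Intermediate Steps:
o = 26505
5158/o + 1/((-32165)*((6661 + 16058) + J(49))) = 5158/26505 + 1/((-32165)*((6661 + 16058) - 114)) = 5158*(1/26505) - 1/(32165*(22719 - 114)) = 5158/26505 - 1/32165/22605 = 5158/26505 - 1/32165*1/22605 = 5158/26505 - 1/727089825 = 250021952723/1284767720775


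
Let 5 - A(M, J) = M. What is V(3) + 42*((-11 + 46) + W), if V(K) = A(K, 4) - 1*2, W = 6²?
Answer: 2982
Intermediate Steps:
A(M, J) = 5 - M
W = 36
V(K) = 3 - K (V(K) = (5 - K) - 1*2 = (5 - K) - 2 = 3 - K)
V(3) + 42*((-11 + 46) + W) = (3 - 1*3) + 42*((-11 + 46) + 36) = (3 - 3) + 42*(35 + 36) = 0 + 42*71 = 0 + 2982 = 2982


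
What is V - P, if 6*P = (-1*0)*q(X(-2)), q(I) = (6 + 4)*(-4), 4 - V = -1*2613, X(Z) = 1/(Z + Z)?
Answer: 2617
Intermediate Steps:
X(Z) = 1/(2*Z)
V = 2617 (V = 4 - (-1)*2613 = 4 - 1*(-2613) = 4 + 2613 = 2617)
q(I) = -40 (q(I) = 10*(-4) = -40)
P = 0 (P = (-1*0*(-40))/6 = (0*(-40))/6 = (⅙)*0 = 0)
V - P = 2617 - 1*0 = 2617 + 0 = 2617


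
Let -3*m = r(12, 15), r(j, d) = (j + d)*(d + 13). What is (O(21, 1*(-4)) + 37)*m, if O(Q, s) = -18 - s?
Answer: -5796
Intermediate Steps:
r(j, d) = (13 + d)*(d + j) (r(j, d) = (d + j)*(13 + d) = (13 + d)*(d + j))
m = -252 (m = -(15**2 + 13*15 + 13*12 + 15*12)/3 = -(225 + 195 + 156 + 180)/3 = -1/3*756 = -252)
(O(21, 1*(-4)) + 37)*m = ((-18 - (-4)) + 37)*(-252) = ((-18 - 1*(-4)) + 37)*(-252) = ((-18 + 4) + 37)*(-252) = (-14 + 37)*(-252) = 23*(-252) = -5796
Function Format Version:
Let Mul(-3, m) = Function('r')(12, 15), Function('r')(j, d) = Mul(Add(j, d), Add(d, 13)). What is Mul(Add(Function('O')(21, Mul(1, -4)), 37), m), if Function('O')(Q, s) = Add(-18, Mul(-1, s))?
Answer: -5796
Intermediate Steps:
Function('r')(j, d) = Mul(Add(13, d), Add(d, j)) (Function('r')(j, d) = Mul(Add(d, j), Add(13, d)) = Mul(Add(13, d), Add(d, j)))
m = -252 (m = Mul(Rational(-1, 3), Add(Pow(15, 2), Mul(13, 15), Mul(13, 12), Mul(15, 12))) = Mul(Rational(-1, 3), Add(225, 195, 156, 180)) = Mul(Rational(-1, 3), 756) = -252)
Mul(Add(Function('O')(21, Mul(1, -4)), 37), m) = Mul(Add(Add(-18, Mul(-1, Mul(1, -4))), 37), -252) = Mul(Add(Add(-18, Mul(-1, -4)), 37), -252) = Mul(Add(Add(-18, 4), 37), -252) = Mul(Add(-14, 37), -252) = Mul(23, -252) = -5796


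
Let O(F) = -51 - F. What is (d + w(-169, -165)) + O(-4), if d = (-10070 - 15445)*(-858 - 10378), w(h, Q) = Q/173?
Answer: 49596763124/173 ≈ 2.8669e+8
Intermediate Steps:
w(h, Q) = Q/173 (w(h, Q) = Q*(1/173) = Q/173)
d = 286686540 (d = -25515*(-11236) = 286686540)
(d + w(-169, -165)) + O(-4) = (286686540 + (1/173)*(-165)) + (-51 - 1*(-4)) = (286686540 - 165/173) + (-51 + 4) = 49596771255/173 - 47 = 49596763124/173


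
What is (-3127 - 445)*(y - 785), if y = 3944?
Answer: -11283948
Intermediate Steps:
(-3127 - 445)*(y - 785) = (-3127 - 445)*(3944 - 785) = -3572*3159 = -11283948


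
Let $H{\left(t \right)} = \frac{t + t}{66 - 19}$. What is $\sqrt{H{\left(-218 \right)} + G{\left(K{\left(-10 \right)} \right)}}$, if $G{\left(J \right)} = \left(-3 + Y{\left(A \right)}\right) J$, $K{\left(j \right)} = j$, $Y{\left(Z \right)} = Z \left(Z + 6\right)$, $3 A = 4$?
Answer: $\frac{i \sqrt{1531918}}{141} \approx 8.7781 i$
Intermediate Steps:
$A = \frac{4}{3}$ ($A = \frac{1}{3} \cdot 4 = \frac{4}{3} \approx 1.3333$)
$Y{\left(Z \right)} = Z \left(6 + Z\right)$
$H{\left(t \right)} = \frac{2 t}{47}$
$G{\left(J \right)} = \frac{61 J}{9}$ ($G{\left(J \right)} = \left(-3 + \frac{4 \left(6 + \frac{4}{3}\right)}{3}\right) J = \left(-3 + \frac{4}{3} \cdot \frac{22}{3}\right) J = \left(-3 + \frac{88}{9}\right) J = \frac{61 J}{9}$)
$\sqrt{H{\left(-218 \right)} + G{\left(K{\left(-10 \right)} \right)}} = \sqrt{\frac{2}{47} \left(-218\right) + \frac{61}{9} \left(-10\right)} = \sqrt{- \frac{436}{47} - \frac{610}{9}} = \sqrt{- \frac{32594}{423}} = \frac{i \sqrt{1531918}}{141}$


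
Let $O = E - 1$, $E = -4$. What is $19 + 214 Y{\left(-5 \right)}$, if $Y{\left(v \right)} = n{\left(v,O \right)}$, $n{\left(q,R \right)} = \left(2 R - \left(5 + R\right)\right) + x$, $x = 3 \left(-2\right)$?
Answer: $-3405$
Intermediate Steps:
$x = -6$
$O = -5$ ($O = -4 - 1 = -5$)
$n{\left(q,R \right)} = -11 + R$ ($n{\left(q,R \right)} = \left(2 R - \left(5 + R\right)\right) - 6 = \left(-5 + R\right) - 6 = -11 + R$)
$Y{\left(v \right)} = -16$ ($Y{\left(v \right)} = -11 - 5 = -16$)
$19 + 214 Y{\left(-5 \right)} = 19 + 214 \left(-16\right) = 19 - 3424 = -3405$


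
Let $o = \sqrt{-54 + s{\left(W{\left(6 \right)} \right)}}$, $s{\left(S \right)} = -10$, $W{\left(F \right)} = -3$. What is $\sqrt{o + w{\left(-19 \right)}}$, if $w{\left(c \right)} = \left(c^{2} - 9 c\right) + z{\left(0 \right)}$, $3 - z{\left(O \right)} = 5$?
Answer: $\sqrt{530 + 8 i} \approx 23.022 + 0.1737 i$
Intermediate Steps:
$z{\left(O \right)} = -2$ ($z{\left(O \right)} = 3 - 5 = -2$)
$w{\left(c \right)} = -2 + c^{2} - 9 c$ ($w{\left(c \right)} = \left(c^{2} - 9 c\right) - 2 = -2 + c^{2} - 9 c$)
$o = 8 i$ ($o = \sqrt{-54 - 10} = \sqrt{-64} = 8 i \approx 8.0 i$)
$\sqrt{o + w{\left(-19 \right)}} = \sqrt{8 i - \left(-169 - 361\right)} = \sqrt{8 i + \left(-2 + 361 + 171\right)} = \sqrt{8 i + 530} = \sqrt{530 + 8 i}$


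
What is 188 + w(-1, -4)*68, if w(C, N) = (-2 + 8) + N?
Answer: 324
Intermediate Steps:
w(C, N) = 6 + N
188 + w(-1, -4)*68 = 188 + (6 - 4)*68 = 188 + 2*68 = 188 + 136 = 324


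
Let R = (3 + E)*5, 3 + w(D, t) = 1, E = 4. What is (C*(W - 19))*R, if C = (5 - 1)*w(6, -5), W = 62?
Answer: -12040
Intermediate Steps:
w(D, t) = -2 (w(D, t) = -3 + 1 = -2)
C = -8 (C = (5 - 1)*(-2) = 4*(-2) = -8)
R = 35 (R = (3 + 4)*5 = 7*5 = 35)
(C*(W - 19))*R = -8*(62 - 19)*35 = -8*43*35 = -344*35 = -12040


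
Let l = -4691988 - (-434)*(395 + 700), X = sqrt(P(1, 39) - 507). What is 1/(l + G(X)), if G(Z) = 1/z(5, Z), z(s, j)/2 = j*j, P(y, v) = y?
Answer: -1012/4267359097 ≈ -2.3715e-7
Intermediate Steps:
z(s, j) = 2*j**2 (z(s, j) = 2*(j*j) = 2*j**2)
X = I*sqrt(506) (X = sqrt(1 - 507) = sqrt(-506) = I*sqrt(506) ≈ 22.494*I)
l = -4216758 (l = -4691988 - (-434)*1095 = -4691988 - 1*(-475230) = -4691988 + 475230 = -4216758)
G(Z) = 1/(2*Z**2)
1/(l + G(X)) = 1/(-4216758 + 1/(2*(I*sqrt(506))**2)) = 1/(-4216758 + (1/2)*(-1/506)) = 1/(-4216758 - 1/1012) = 1/(-4267359097/1012) = -1012/4267359097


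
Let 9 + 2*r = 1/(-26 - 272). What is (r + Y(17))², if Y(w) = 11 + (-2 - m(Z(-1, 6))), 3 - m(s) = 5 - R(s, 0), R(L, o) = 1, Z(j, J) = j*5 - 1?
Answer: 10738729/355216 ≈ 30.232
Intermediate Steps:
Z(j, J) = -1 + 5*j (Z(j, J) = 5*j - 1 = -1 + 5*j)
r = -2683/596 (r = -9/2 + 1/(2*(-26 - 272)) = -9/2 + (½)/(-298) = -9/2 + (½)*(-1/298) = -9/2 - 1/596 = -2683/596 ≈ -4.5017)
m(s) = -1 (m(s) = 3 - (5 - 1*1) = 3 - (5 - 1) = 3 - 1*4 = 3 - 4 = -1)
Y(w) = 10 (Y(w) = 11 + (-2 - 1*(-1)) = 11 + (-2 + 1) = 11 - 1 = 10)
(r + Y(17))² = (-2683/596 + 10)² = (3277/596)² = 10738729/355216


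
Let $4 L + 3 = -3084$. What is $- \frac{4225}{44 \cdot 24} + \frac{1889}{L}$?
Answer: $- \frac{7007237}{1086624} \approx -6.4486$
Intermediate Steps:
$L = - \frac{3087}{4}$ ($L = - \frac{3}{4} + \frac{1}{4} \left(-3084\right) = - \frac{3}{4} - 771 = - \frac{3087}{4} \approx -771.75$)
$- \frac{4225}{44 \cdot 24} + \frac{1889}{L} = - \frac{4225}{44 \cdot 24} + \frac{1889}{- \frac{3087}{4}} = - \frac{4225}{1056} + 1889 \left(- \frac{4}{3087}\right) = \left(-4225\right) \frac{1}{1056} - \frac{7556}{3087} = - \frac{4225}{1056} - \frac{7556}{3087} = - \frac{7007237}{1086624}$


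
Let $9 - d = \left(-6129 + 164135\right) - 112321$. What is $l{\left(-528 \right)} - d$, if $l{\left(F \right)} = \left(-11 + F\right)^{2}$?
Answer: $336197$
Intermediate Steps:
$d = -45676$ ($d = 9 - \left(\left(-6129 + 164135\right) - 112321\right) = 9 - \left(158006 - 112321\right) = 9 - 45685 = -45676$)
$l{\left(-528 \right)} - d = \left(-11 - 528\right)^{2} - -45676 = \left(-539\right)^{2} + 45676 = 290521 + 45676 = 336197$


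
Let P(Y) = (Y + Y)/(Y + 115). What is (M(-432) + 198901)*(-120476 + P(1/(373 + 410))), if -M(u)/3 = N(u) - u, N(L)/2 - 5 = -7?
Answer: -1071912342373299/45023 ≈ -2.3808e+10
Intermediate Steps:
N(L) = -4 (N(L) = 10 + 2*(-7) = 10 - 14 = -4)
M(u) = 12 + 3*u (M(u) = -3*(-4 - u) = 12 + 3*u)
P(Y) = 2*Y/(115 + Y) (P(Y) = (2*Y)/(115 + Y) = 2*Y/(115 + Y))
(M(-432) + 198901)*(-120476 + P(1/(373 + 410))) = ((12 + 3*(-432)) + 198901)*(-120476 + 2/((373 + 410)*(115 + 1/(373 + 410)))) = ((12 - 1296) + 198901)*(-120476 + 2/(783*(115 + 1/783))) = (-1284 + 198901)*(-120476 + 2*(1/783)/(115 + 1/783)) = 197617*(-120476 + 2*(1/783)/(90046/783)) = 197617*(-120476 + 2*(1/783)*(783/90046)) = 197617*(-120476 + 1/45023) = 197617*(-5424190947/45023) = -1071912342373299/45023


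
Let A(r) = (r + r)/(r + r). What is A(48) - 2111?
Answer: -2110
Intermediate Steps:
A(r) = 1 (A(r) = (2*r)/((2*r)) = (2*r)*(1/(2*r)) = 1)
A(48) - 2111 = 1 - 2111 = -2110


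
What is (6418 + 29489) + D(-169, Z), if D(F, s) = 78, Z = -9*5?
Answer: 35985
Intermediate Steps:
Z = -45
(6418 + 29489) + D(-169, Z) = (6418 + 29489) + 78 = 35907 + 78 = 35985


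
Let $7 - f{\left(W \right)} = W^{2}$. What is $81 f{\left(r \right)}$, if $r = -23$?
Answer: $-42282$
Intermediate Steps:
$f{\left(W \right)} = 7 - W^{2}$
$81 f{\left(r \right)} = 81 \left(7 - \left(-23\right)^{2}\right) = 81 \left(7 - 529\right) = 81 \left(-522\right) = -42282$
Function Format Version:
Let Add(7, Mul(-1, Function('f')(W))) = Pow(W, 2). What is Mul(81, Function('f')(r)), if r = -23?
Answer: -42282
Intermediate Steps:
Function('f')(W) = Add(7, Mul(-1, Pow(W, 2)))
Mul(81, Function('f')(r)) = Mul(81, Add(7, Mul(-1, Pow(-23, 2)))) = Mul(81, Add(7, Mul(-1, 529))) = Mul(81, Add(7, -529)) = Mul(81, -522) = -42282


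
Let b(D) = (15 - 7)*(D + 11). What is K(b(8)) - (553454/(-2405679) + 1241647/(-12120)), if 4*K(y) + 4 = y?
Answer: 452501629617/3239647720 ≈ 139.68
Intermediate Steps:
b(D) = 88 + 8*D (b(D) = 8*(11 + D) = 88 + 8*D)
K(y) = -1 + y/4
K(b(8)) - (553454/(-2405679) + 1241647/(-12120)) = (-1 + (88 + 8*8)/4) - (553454/(-2405679) + 1241647/(-12120)) = (-1 + (88 + 64)/4) - (553454*(-1/2405679) + 1241647*(-1/12120)) = (-1 + (1/4)*152) - (-553454/2405679 - 1241647/12120) = (-1 + 38) - 1*(-332634663977/3239647720) = 37 + 332634663977/3239647720 = 452501629617/3239647720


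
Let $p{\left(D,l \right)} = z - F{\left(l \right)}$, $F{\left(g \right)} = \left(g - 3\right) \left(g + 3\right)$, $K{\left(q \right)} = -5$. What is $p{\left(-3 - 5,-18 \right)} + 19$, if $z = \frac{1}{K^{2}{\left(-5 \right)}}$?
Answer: $- \frac{7399}{25} \approx -295.96$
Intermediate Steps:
$F{\left(g \right)} = \left(-3 + g\right) \left(3 + g\right)$
$z = \frac{1}{25}$ ($z = \frac{1}{\left(-5\right)^{2}} = \frac{1}{25} \approx 0.04$)
$p{\left(D,l \right)} = \frac{226}{25} - l^{2}$ ($p{\left(D,l \right)} = \frac{1}{25} - \left(-9 + l^{2}\right) = \frac{226}{25} - l^{2}$)
$p{\left(-3 - 5,-18 \right)} + 19 = \left(\frac{226}{25} - \left(-18\right)^{2}\right) + 19 = \left(\frac{226}{25} - 324\right) + 19 = - \frac{7874}{25} + 19 = - \frac{7399}{25}$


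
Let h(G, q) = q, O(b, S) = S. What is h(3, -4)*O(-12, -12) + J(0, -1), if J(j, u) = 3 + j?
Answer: 51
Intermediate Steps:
h(3, -4)*O(-12, -12) + J(0, -1) = -4*(-12) + (3 + 0) = 48 + 3 = 51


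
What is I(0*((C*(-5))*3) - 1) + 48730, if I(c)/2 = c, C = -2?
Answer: 48728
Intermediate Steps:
I(c) = 2*c
I(0*((C*(-5))*3) - 1) + 48730 = 2*(0*(-2*(-5)*3) - 1) + 48730 = 2*(0*(10*3) - 1) + 48730 = 2*(0*30 - 1) + 48730 = 2*(0 - 1) + 48730 = 2*(-1) + 48730 = -2 + 48730 = 48728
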